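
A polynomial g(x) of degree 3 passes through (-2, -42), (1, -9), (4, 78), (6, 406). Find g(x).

g(x) = 3x^3 - 6x^2 - 4x - 2

Write g(x) = ax^3 + bx^2 + cx + d. Substituting each data point gives a linear system:
  -8a + 4b - 2c + d = -42
  a + b + c + d = -9
  64a + 16b + 4c + d = 78
  216a + 36b + 6c + d = 406
Solving the system yields a = 3, b = -6, c = -4, d = -2.
So g(x) = 3x³ - 6x² - 4x - 2.
Check: g(6) = 406. ✓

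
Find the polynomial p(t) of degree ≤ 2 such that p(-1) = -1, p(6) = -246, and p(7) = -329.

Write p(t) = at^2 + bt + c. Substituting each data point gives a linear system:
  a - b + c = -1
  36a + 6b + c = -246
  49a + 7b + c = -329
Solving the system yields a = -6, b = -5, c = 0.
So p(t) = -6t² - 5t.
Check: p(7) = -329. ✓

p(t) = -6t^2 - 5t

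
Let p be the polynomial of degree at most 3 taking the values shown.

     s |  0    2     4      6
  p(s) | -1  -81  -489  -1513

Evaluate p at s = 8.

-3441

Write p(s) = as^3 + bs^2 + cs + d. Substituting each data point gives a linear system:
  d = -1
  8a + 4b + 2c + d = -81
  64a + 16b + 4c + d = -489
  216a + 36b + 6c + d = -1513
Solving the system yields a = -6, b = -5, c = -6, d = -1.
So p(s) = -6s^3 - 5s^2 - 6s - 1.
Then p(8) = -3441.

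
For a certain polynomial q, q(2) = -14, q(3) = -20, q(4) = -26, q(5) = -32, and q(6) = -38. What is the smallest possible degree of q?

1

Forward differences of the values at x = 2, 3, 4, 5, 6:
  q  : -14  -20  -26  -32  -38
  Δ  : -6  -6  -6  -6
  Δ^2: 0  0  0
  Δ^3: 0  0
  Δ^4: 0
The first differences are constant (-6) and nonzero, while all higher differences vanish, so the minimal degree is 1.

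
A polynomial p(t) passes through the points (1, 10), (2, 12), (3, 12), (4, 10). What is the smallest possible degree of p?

2

Forward differences of the values at t = 1, 2, 3, 4:
  p  : 10  12  12  10
  Δ  : 2  0  -2
  Δ^2: -2  -2
  Δ^3: 0
The second differences are constant (-2) and nonzero, while all higher differences vanish, so the minimal degree is 2.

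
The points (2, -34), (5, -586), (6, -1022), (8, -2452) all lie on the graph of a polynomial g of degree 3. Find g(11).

-6442

Write g(n) = an^3 + bn^2 + cn + d. Substituting each data point gives a linear system:
  8a + 4b + 2c + d = -34
  125a + 25b + 5c + d = -586
  216a + 36b + 6c + d = -1022
  512a + 64b + 8c + d = -2452
Solving the system yields a = -5, b = 2, c = -3, d = 4.
So g(n) = -5n³ + 2n² - 3n + 4.
Then g(11) = -6442.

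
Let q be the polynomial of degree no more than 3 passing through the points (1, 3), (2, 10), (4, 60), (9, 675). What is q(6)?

Using the Lagrange interpolation formula with nodes 1, 2, 4, 9:
  L_0(x) = (x - 2)(x - 4)(x - 9) / -24
  L_1(x) = (x - 1)(x - 4)(x - 9) / 14
  L_2(x) = (x - 1)(x - 2)(x - 9) / -30
  L_3(x) = (x - 1)(x - 2)(x - 4) / 280
Then q(x) = 3·L_0(x) + 10·L_1(x) + 60·L_2(x) + 675·L_3(x).
Expanding and collecting terms gives q(x) = x^3 - x^2 + 3x.
Evaluating at x = 6: q(6) = 198.

198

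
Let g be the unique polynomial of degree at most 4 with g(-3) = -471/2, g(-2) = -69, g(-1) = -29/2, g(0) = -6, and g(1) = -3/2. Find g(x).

g(x) = -x^4 + 5x^3 - x^2 + (3/2)x - 6

Using the Lagrange interpolation formula with nodes -3, -2, -1, 0, 1:
  L_0(x) = (x + 2)(x + 1)x(x - 1) / 24
  L_1(x) = (x + 3)(x + 1)x(x - 1) / -6
  L_2(x) = (x + 3)(x + 2)x(x - 1) / 4
  L_3(x) = (x + 3)(x + 2)(x + 1)(x - 1) / -6
  L_4(x) = (x + 3)(x + 2)(x + 1)x / 24
Then g(x) = -471/2·L_0(x) - 69·L_1(x) - 29/2·L_2(x) - 6·L_3(x) - 3/2·L_4(x).
Expanding and collecting terms gives g(x) = -x^4 + 5x^3 - x^2 + (3/2)x - 6.
Check: g(-1) = -29/2. ✓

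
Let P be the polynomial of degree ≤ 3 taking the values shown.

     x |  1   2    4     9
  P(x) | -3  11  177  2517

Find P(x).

Using the Lagrange interpolation formula with nodes 1, 2, 4, 9:
  L_0(x) = (x - 2)(x - 4)(x - 9) / -24
  L_1(x) = (x - 1)(x - 4)(x - 9) / 14
  L_2(x) = (x - 1)(x - 2)(x - 9) / -30
  L_3(x) = (x - 1)(x - 2)(x - 4) / 280
Then P(x) = -3·L_0(x) + 11·L_1(x) + 177·L_2(x) + 2517·L_3(x).
Expanding and collecting terms gives P(x) = 4x³ - 5x² + x - 3.
Check: P(9) = 2517. ✓

P(x) = 4x^3 - 5x^2 + x - 3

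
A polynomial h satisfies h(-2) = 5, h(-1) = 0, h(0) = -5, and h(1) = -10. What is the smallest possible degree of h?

1

Forward differences of the values at t = -2, -1, 0, 1:
  h  : 5  0  -5  -10
  Δ  : -5  -5  -5
  Δ^2: 0  0
  Δ^3: 0
The first differences are constant (-5) and nonzero, while all higher differences vanish, so the minimal degree is 1.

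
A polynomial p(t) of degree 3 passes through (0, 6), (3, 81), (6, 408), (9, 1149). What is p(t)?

p(t) = t^3 + 5t^2 + t + 6

Write p(t) = at^3 + bt^2 + ct + d. Substituting each data point gives a linear system:
  d = 6
  27a + 9b + 3c + d = 81
  216a + 36b + 6c + d = 408
  729a + 81b + 9c + d = 1149
Solving the system yields a = 1, b = 5, c = 1, d = 6.
So p(t) = t^3 + 5t^2 + t + 6.
Check: p(3) = 81. ✓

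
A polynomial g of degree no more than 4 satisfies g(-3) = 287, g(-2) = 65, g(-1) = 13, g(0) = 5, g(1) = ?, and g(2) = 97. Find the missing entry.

The 5 known points determine the degree-4 polynomial uniquely.
Write g(x) = ax^4 + bx^3 + cx^2 + dx + e. Substituting each data point gives a linear system:
  81a - 27b + 9c - 3d + e = 287
  16a - 8b + 4c - 2d + e = 65
  a - b + c - d + e = 13
  e = 5
  16a + 8b + 4c + 2d + e = 97
Solving the system yields a = 4, b = 3, c = 3, d = -4, e = 5.
So g(x) = 4x⁴ + 3x³ + 3x² - 4x + 5.
Then g(1) = 11.

11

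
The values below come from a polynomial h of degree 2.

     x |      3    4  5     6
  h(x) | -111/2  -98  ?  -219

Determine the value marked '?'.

The 3 known points determine the degree-2 polynomial uniquely.
Write h(x) = ax^2 + bx + c. Substituting each data point gives a linear system:
  9a + 3b + c = -111/2
  16a + 4b + c = -98
  36a + 6b + c = -219
Solving the system yields a = -6, b = -1/2, c = 0.
So h(x) = -6x² - (1/2)x.
Then h(5) = -305/2.

-305/2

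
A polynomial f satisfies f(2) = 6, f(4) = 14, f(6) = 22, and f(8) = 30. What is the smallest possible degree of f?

Forward differences of the values at t = 2, 4, 6, 8:
  f  : 6  14  22  30
  Δ  : 8  8  8
  Δ^2: 0  0
  Δ^3: 0
The first differences are constant (8) and nonzero, while all higher differences vanish, so the minimal degree is 1.

1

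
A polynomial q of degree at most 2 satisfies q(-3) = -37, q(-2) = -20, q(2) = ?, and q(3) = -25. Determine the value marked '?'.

-12

The 3 known points determine the degree-2 polynomial uniquely.
Write q(n) = an^2 + bn + c. Substituting each data point gives a linear system:
  9a - 3b + c = -37
  4a - 2b + c = -20
  9a + 3b + c = -25
Solving the system yields a = -3, b = 2, c = -4.
So q(n) = -3n² + 2n - 4.
Then q(2) = -12.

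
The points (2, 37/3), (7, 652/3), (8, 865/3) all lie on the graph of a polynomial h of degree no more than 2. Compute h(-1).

28/3

Write h(n) = an^2 + bn + c. Substituting each data point gives a linear system:
  4a + 2b + c = 37/3
  49a + 7b + c = 652/3
  64a + 8b + c = 865/3
Solving the system yields a = 5, b = -4, c = 1/3.
So h(n) = 5n² - 4n + 1/3.
Then h(-1) = 28/3.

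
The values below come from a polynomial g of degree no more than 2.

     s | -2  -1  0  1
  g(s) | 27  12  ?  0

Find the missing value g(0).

On equispaced nodes a degree-2 polynomial has vanishing third forward difference, so
  - g(-2) + 3·g(-1) - 3·g(0) + g(1) = 0.
Substituting the known values and solving for g(0):
  -3·g(0) = -9
  g(0) = 3.

3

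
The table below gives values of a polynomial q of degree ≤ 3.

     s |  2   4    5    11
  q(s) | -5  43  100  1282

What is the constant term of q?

Write q(s) = as^3 + bs^2 + cs + d. Substituting each data point gives a linear system:
  8a + 4b + 2c + d = -5
  64a + 16b + 4c + d = 43
  125a + 25b + 5c + d = 100
  1331a + 121b + 11c + d = 1282
Solving the system yields a = 1, b = 0, c = -4, d = -5.
So q(s) = s^3 - 4s - 5.
The constant term is -5.

-5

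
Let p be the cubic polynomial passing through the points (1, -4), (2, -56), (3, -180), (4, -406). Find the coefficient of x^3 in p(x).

Write p(x) = ax^3 + bx^2 + cx + d. Substituting each data point gives a linear system:
  a + b + c + d = -4
  8a + 4b + 2c + d = -56
  27a + 9b + 3c + d = -180
  64a + 16b + 4c + d = -406
Solving the system yields a = -5, b = -6, c = 1, d = 6.
So p(x) = -5x^3 - 6x^2 + x + 6.
The leading coefficient is -5.

-5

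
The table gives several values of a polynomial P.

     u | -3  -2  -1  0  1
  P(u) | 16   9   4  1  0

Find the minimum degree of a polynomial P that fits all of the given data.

2

Forward differences of the values at u = -3, -2, -1, 0, 1:
  P  : 16  9  4  1  0
  Δ  : -7  -5  -3  -1
  Δ^2: 2  2  2
  Δ^3: 0  0
  Δ^4: 0
The second differences are constant (2) and nonzero, while all higher differences vanish, so the minimal degree is 2.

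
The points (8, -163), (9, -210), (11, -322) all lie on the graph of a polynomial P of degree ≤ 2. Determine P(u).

Write P(u) = au^2 + bu + c. Substituting each data point gives a linear system:
  64a + 8b + c = -163
  81a + 9b + c = -210
  121a + 11b + c = -322
Solving the system yields a = -3, b = 4, c = -3.
So P(u) = -3u^2 + 4u - 3.
Check: P(8) = -163. ✓

P(u) = -3u^2 + 4u - 3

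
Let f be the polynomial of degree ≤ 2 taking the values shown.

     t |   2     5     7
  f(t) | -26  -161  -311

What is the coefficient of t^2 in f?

-6

Write f(t) = at^2 + bt + c. Substituting each data point gives a linear system:
  4a + 2b + c = -26
  25a + 5b + c = -161
  49a + 7b + c = -311
Solving the system yields a = -6, b = -3, c = 4.
So f(t) = -6t^2 - 3t + 4.
The leading coefficient is -6.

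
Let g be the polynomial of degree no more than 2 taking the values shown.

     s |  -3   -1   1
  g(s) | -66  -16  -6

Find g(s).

g(s) = -5s^2 + 5s - 6

Write g(s) = as^2 + bs + c. Substituting each data point gives a linear system:
  9a - 3b + c = -66
  a - b + c = -16
  a + b + c = -6
Solving the system yields a = -5, b = 5, c = -6.
So g(s) = -5s^2 + 5s - 6.
Check: g(-3) = -66. ✓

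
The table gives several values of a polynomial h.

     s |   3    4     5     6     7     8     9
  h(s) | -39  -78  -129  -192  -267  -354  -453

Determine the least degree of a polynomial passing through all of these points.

Forward differences of the values at s = 3, 4, 5, 6, 7, 8, 9:
  h  : -39  -78  -129  -192  -267  -354  -453
  Δ  : -39  -51  -63  -75  -87  -99
  Δ^2: -12  -12  -12  -12  -12
  Δ^3: 0  0  0  0
  Δ^4: 0  0  0
  Δ^5: 0  0
  Δ^6: 0
The second differences are constant (-12) and nonzero, while all higher differences vanish, so the minimal degree is 2.

2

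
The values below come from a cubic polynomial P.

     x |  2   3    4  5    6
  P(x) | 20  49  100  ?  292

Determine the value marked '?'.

On equispaced nodes a degree-3 polynomial has vanishing fourth forward difference, so
  P(2) - 4·P(3) + 6·P(4) - 4·P(5) + P(6) = 0.
Substituting the known values and solving for P(5):
  -4·P(5) = -716
  P(5) = 179.

179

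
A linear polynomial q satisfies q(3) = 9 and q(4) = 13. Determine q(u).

Write q(u) = au + b. Substituting each data point gives a linear system:
  3a + b = 9
  4a + b = 13
Solving the system yields a = 4, b = -3.
So q(u) = 4u - 3.
Check: q(3) = 9. ✓

q(u) = 4u - 3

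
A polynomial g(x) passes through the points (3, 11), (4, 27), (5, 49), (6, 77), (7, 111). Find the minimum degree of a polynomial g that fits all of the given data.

Forward differences of the values at x = 3, 4, 5, 6, 7:
  g  : 11  27  49  77  111
  Δ  : 16  22  28  34
  Δ^2: 6  6  6
  Δ^3: 0  0
  Δ^4: 0
The second differences are constant (6) and nonzero, while all higher differences vanish, so the minimal degree is 2.

2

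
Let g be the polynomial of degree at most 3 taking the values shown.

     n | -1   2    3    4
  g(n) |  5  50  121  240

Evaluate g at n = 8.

Write g(n) = an^3 + bn^2 + cn + d. Substituting each data point gives a linear system:
  -a + b - c + d = 5
  8a + 4b + 2c + d = 50
  27a + 9b + 3c + d = 121
  64a + 16b + 4c + d = 240
Solving the system yields a = 2, b = 6, c = 3, d = 4.
So g(n) = 2n³ + 6n² + 3n + 4.
Then g(8) = 1436.

1436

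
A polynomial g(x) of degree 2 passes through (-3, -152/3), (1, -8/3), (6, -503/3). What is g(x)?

g(x) = -5x^2 + 2x + 1/3

Write g(x) = ax^2 + bx + c. Substituting each data point gives a linear system:
  9a - 3b + c = -152/3
  a + b + c = -8/3
  36a + 6b + c = -503/3
Solving the system yields a = -5, b = 2, c = 1/3.
So g(x) = -5x^2 + 2x + 1/3.
Check: g(1) = -8/3. ✓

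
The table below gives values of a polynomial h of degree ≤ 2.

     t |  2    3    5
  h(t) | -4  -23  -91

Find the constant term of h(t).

4

Write h(t) = at^2 + bt + c. Substituting each data point gives a linear system:
  4a + 2b + c = -4
  9a + 3b + c = -23
  25a + 5b + c = -91
Solving the system yields a = -5, b = 6, c = 4.
So h(t) = -5t^2 + 6t + 4.
The constant term is 4.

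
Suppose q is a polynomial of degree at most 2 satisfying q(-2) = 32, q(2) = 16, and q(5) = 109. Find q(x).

q(x) = 5x^2 - 4x + 4

Write q(x) = ax^2 + bx + c. Substituting each data point gives a linear system:
  4a - 2b + c = 32
  4a + 2b + c = 16
  25a + 5b + c = 109
Solving the system yields a = 5, b = -4, c = 4.
So q(x) = 5x² - 4x + 4.
Check: q(5) = 109. ✓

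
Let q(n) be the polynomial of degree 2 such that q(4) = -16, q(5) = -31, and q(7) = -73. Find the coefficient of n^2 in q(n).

-2

Write q(n) = an^2 + bn + c. Substituting each data point gives a linear system:
  16a + 4b + c = -16
  25a + 5b + c = -31
  49a + 7b + c = -73
Solving the system yields a = -2, b = 3, c = 4.
So q(n) = -2n² + 3n + 4.
The leading coefficient is -2.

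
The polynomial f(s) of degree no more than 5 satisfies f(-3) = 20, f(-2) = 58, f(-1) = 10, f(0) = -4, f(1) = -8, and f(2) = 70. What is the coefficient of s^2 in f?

Write f(s) = as^5 + bs^4 + cs^3 + ds^2 + es + k. Substituting each data point gives a linear system:
  -243a + 81b - 27c + 9d - 3e + k = 20
  -32a + 16b - 8c + 4d - 2e + k = 58
  -a + b - c + d - e + k = 10
  k = -4
  a + b + c + d + e + k = -8
  32a + 16b + 8c + 4d + 2e + k = 70
Solving the system yields a = 2, b = 4, c = -6, d = 1, e = -5, k = -4.
So f(s) = 2s⁵ + 4s⁴ - 6s³ + s² - 5s - 4.
The coefficient of s^2 is 1.

1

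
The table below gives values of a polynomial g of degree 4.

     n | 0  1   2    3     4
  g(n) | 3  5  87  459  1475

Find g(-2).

Forward differences of the values at n = 0, 1, 2, 3, 4:
  g  : 3  5  87  459  1475
  Δ  : 2  82  372  1016
  Δ^2: 80  290  644
  Δ^3: 210  354
  Δ^4: 144
The fourth differences are constant, confirming degree 4.
Interpolating (Newton forward form) and evaluating at n = -2 gives g(-2) = 119.

119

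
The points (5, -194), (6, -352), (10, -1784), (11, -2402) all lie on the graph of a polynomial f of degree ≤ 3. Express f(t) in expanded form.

f(t) = -2t^3 + 2t^2 + 2t - 4

Using the Lagrange interpolation formula with nodes 5, 6, 10, 11:
  L_0(t) = (t - 6)(t - 10)(t - 11) / -30
  L_1(t) = (t - 5)(t - 10)(t - 11) / 20
  L_2(t) = (t - 5)(t - 6)(t - 11) / -20
  L_3(t) = (t - 5)(t - 6)(t - 10) / 30
Then f(t) = -194·L_0(t) - 352·L_1(t) - 1784·L_2(t) - 2402·L_3(t).
Expanding and collecting terms gives f(t) = -2t^3 + 2t^2 + 2t - 4.
Check: f(11) = -2402. ✓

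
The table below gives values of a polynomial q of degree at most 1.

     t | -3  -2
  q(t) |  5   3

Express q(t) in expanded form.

q(t) = -2t - 1

Write q(t) = at + b. Substituting each data point gives a linear system:
  -3a + b = 5
  -2a + b = 3
Solving the system yields a = -2, b = -1.
So q(t) = -2t - 1.
Check: q(-3) = 5. ✓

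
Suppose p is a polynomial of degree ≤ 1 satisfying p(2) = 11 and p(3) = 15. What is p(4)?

19

Using the Lagrange interpolation formula with nodes 2, 3:
  L_0(x) = (x - 3) / -1
  L_1(x) = (x - 2) / 1
Then p(x) = 11·L_0(x) + 15·L_1(x).
Expanding and collecting terms gives p(x) = 4x + 3.
Evaluating at x = 4: p(4) = 19.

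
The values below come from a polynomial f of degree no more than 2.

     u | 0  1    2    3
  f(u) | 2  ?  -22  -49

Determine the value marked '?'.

-5

On equispaced nodes a degree-2 polynomial has vanishing third forward difference, so
  - f(0) + 3·f(1) - 3·f(2) + f(3) = 0.
Substituting the known values and solving for f(1):
  3·f(1) = -15
  f(1) = -5.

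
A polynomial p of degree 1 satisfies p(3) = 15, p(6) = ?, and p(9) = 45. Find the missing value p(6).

On equispaced nodes a degree-1 polynomial has vanishing second forward difference, so
  p(3) - 2·p(6) + p(9) = 0.
Substituting the known values and solving for p(6):
  -2·p(6) = -60
  p(6) = 30.

30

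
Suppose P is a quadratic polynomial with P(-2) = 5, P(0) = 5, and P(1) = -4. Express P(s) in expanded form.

P(s) = -3s^2 - 6s + 5

Write P(s) = as^2 + bs + c. Substituting each data point gives a linear system:
  4a - 2b + c = 5
  c = 5
  a + b + c = -4
Solving the system yields a = -3, b = -6, c = 5.
So P(s) = -3s² - 6s + 5.
Check: P(0) = 5. ✓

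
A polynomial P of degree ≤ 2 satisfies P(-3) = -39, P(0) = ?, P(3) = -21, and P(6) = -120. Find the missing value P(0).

On equispaced nodes a degree-2 polynomial has vanishing third forward difference, so
  - P(-3) + 3·P(0) - 3·P(3) + P(6) = 0.
Substituting the known values and solving for P(0):
  3·P(0) = 18
  P(0) = 6.

6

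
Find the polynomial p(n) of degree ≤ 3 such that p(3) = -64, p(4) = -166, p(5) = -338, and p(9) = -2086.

Using the Lagrange interpolation formula with nodes 3, 4, 5, 9:
  L_0(n) = (n - 4)(n - 5)(n - 9) / -12
  L_1(n) = (n - 3)(n - 5)(n - 9) / 5
  L_2(n) = (n - 3)(n - 4)(n - 9) / -8
  L_3(n) = (n - 3)(n - 4)(n - 5) / 120
Then p(n) = -64·L_0(n) - 166·L_1(n) - 338·L_2(n) - 2086·L_3(n).
Expanding and collecting terms gives p(n) = -3n^3 + n^2 + 2n + 2.
Check: p(3) = -64. ✓

p(n) = -3n^3 + n^2 + 2n + 2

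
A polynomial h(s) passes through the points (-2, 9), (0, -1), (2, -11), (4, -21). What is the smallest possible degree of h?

1

Forward differences of the values at s = -2, 0, 2, 4:
  h  : 9  -1  -11  -21
  Δ  : -10  -10  -10
  Δ^2: 0  0
  Δ^3: 0
The first differences are constant (-10) and nonzero, while all higher differences vanish, so the minimal degree is 1.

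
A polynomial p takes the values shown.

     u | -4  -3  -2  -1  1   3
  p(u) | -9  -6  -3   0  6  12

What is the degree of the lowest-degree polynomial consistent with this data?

1

Divided differences on the nodes -4, -3, -2, -1, 1, 3:
  order 0: -9  -6  -3  0  6  12
  order 1: 3  3  3  3  3
  order 2: 0  0  0  0
  order 3: 0  0  0
  order 4: 0  0
  order 5: 0
The order-1 divided differences are all 3 (nonzero) and every higher order vanishes, so the data lies on a polynomial of degree exactly 1.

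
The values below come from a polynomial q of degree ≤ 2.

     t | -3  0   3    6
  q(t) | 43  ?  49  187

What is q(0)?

On equispaced nodes a degree-2 polynomial has vanishing third forward difference, so
  - q(-3) + 3·q(0) - 3·q(3) + q(6) = 0.
Substituting the known values and solving for q(0):
  3·q(0) = 3
  q(0) = 1.

1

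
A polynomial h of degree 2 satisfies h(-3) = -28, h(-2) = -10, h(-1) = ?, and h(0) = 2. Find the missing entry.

0

On equispaced nodes a degree-2 polynomial has vanishing third forward difference, so
  - h(-3) + 3·h(-2) - 3·h(-1) + h(0) = 0.
Substituting the known values and solving for h(-1):
  -3·h(-1) = 0
  h(-1) = 0.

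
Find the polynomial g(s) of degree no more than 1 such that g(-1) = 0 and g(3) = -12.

g(s) = -3s - 3

Using the Lagrange interpolation formula with nodes -1, 3:
  L_0(s) = (s - 3) / -4
  L_1(s) = (s + 1) / 4
Then g(s) = 0·L_0(s) - 12·L_1(s).
Expanding and collecting terms gives g(s) = -3s - 3.
Check: g(3) = -12. ✓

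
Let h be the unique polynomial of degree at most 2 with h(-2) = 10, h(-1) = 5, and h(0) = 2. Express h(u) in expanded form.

Write h(u) = au^2 + bu + c. Substituting each data point gives a linear system:
  4a - 2b + c = 10
  a - b + c = 5
  c = 2
Solving the system yields a = 1, b = -2, c = 2.
So h(u) = u^2 - 2u + 2.
Check: h(-1) = 5. ✓

h(u) = u^2 - 2u + 2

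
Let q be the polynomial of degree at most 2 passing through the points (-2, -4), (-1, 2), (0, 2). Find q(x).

Using the Lagrange interpolation formula with nodes -2, -1, 0:
  L_0(x) = (x + 1)x / 2
  L_1(x) = (x + 2)x / -1
  L_2(x) = (x + 2)(x + 1) / 2
Then q(x) = -4·L_0(x) + 2·L_1(x) + 2·L_2(x).
Expanding and collecting terms gives q(x) = -3x^2 - 3x + 2.
Check: q(0) = 2. ✓

q(x) = -3x^2 - 3x + 2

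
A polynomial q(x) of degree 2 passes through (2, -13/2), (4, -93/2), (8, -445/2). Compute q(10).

-717/2

Using the Lagrange interpolation formula with nodes 2, 4, 8:
  L_0(x) = (x - 4)(x - 8) / 12
  L_1(x) = (x - 2)(x - 8) / -8
  L_2(x) = (x - 2)(x - 4) / 24
Then q(x) = -13/2·L_0(x) - 93/2·L_1(x) - 445/2·L_2(x).
Expanding and collecting terms gives q(x) = -4x^2 + 4x + 3/2.
Evaluating at x = 10: q(10) = -717/2.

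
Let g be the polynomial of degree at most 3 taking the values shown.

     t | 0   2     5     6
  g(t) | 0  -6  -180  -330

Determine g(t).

g(t) = -2t^3 + 3t^2 - t

Using the Lagrange interpolation formula with nodes 0, 2, 5, 6:
  L_0(t) = (t - 2)(t - 5)(t - 6) / -60
  L_1(t) = t(t - 5)(t - 6) / 24
  L_2(t) = t(t - 2)(t - 6) / -15
  L_3(t) = t(t - 2)(t - 5) / 24
Then g(t) = 0·L_0(t) - 6·L_1(t) - 180·L_2(t) - 330·L_3(t).
Expanding and collecting terms gives g(t) = -2t^3 + 3t^2 - t.
Check: g(5) = -180. ✓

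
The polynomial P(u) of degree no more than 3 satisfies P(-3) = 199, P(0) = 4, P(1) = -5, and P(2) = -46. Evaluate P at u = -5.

Write P(u) = au^3 + bu^2 + cu + d. Substituting each data point gives a linear system:
  -27a + 9b - 3c + d = 199
  d = 4
  a + b + c + d = -5
  8a + 4b + 2c + d = -46
Solving the system yields a = -6, b = 2, c = -5, d = 4.
So P(u) = -6u^3 + 2u^2 - 5u + 4.
Then P(-5) = 829.

829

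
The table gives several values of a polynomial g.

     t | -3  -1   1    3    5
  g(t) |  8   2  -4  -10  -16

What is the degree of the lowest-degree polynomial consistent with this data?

Forward differences of the values at t = -3, -1, 1, 3, 5:
  g  : 8  2  -4  -10  -16
  Δ  : -6  -6  -6  -6
  Δ^2: 0  0  0
  Δ^3: 0  0
  Δ^4: 0
The first differences are constant (-6) and nonzero, while all higher differences vanish, so the minimal degree is 1.

1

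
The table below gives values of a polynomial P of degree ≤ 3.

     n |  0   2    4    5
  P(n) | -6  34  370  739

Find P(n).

P(n) = 6n^3 + n^2 - 6n - 6

Using the Lagrange interpolation formula with nodes 0, 2, 4, 5:
  L_0(n) = (n - 2)(n - 4)(n - 5) / -40
  L_1(n) = n(n - 4)(n - 5) / 12
  L_2(n) = n(n - 2)(n - 5) / -8
  L_3(n) = n(n - 2)(n - 4) / 15
Then P(n) = -6·L_0(n) + 34·L_1(n) + 370·L_2(n) + 739·L_3(n).
Expanding and collecting terms gives P(n) = 6n³ + n² - 6n - 6.
Check: P(5) = 739. ✓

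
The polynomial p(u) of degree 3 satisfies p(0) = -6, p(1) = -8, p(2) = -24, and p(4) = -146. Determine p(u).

p(u) = -2u^3 - u^2 + u - 6

Using the Lagrange interpolation formula with nodes 0, 1, 2, 4:
  L_0(u) = (u - 1)(u - 2)(u - 4) / -8
  L_1(u) = u(u - 2)(u - 4) / 3
  L_2(u) = u(u - 1)(u - 4) / -4
  L_3(u) = u(u - 1)(u - 2) / 24
Then p(u) = -6·L_0(u) - 8·L_1(u) - 24·L_2(u) - 146·L_3(u).
Expanding and collecting terms gives p(u) = -2u³ - u² + u - 6.
Check: p(4) = -146. ✓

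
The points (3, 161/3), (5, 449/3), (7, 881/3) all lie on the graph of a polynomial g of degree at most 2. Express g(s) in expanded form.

g(s) = 6s^2 - 1/3

Write g(s) = as^2 + bs + c. Substituting each data point gives a linear system:
  9a + 3b + c = 161/3
  25a + 5b + c = 449/3
  49a + 7b + c = 881/3
Solving the system yields a = 6, b = 0, c = -1/3.
So g(s) = 6s^2 - 1/3.
Check: g(3) = 161/3. ✓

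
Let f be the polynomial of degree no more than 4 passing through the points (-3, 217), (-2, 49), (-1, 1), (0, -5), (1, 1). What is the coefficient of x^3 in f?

Write f(x) = ax^4 + bx^3 + cx^2 + dx + e. Substituting each data point gives a linear system:
  81a - 27b + 9c - 3d + e = 217
  16a - 8b + 4c - 2d + e = 49
  a - b + c - d + e = 1
  e = -5
  a + b + c + d + e = 1
Solving the system yields a = 2, b = -1, c = 4, d = 1, e = -5.
So f(x) = 2x⁴ - x³ + 4x² + x - 5.
The coefficient of x^3 is -1.

-1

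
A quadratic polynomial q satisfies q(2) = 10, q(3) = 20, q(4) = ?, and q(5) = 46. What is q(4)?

32

On equispaced nodes a degree-2 polynomial has vanishing third forward difference, so
  - q(2) + 3·q(3) - 3·q(4) + q(5) = 0.
Substituting the known values and solving for q(4):
  -3·q(4) = -96
  q(4) = 32.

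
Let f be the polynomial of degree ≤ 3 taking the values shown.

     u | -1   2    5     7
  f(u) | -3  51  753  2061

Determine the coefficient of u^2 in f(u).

Write f(u) = au^3 + bu^2 + cu + d. Substituting each data point gives a linear system:
  -a + b - c + d = -3
  8a + 4b + 2c + d = 51
  125a + 25b + 5c + d = 753
  343a + 49b + 7c + d = 2061
Solving the system yields a = 6, b = 0, c = 0, d = 3.
So f(u) = 6u^3 + 3.
The coefficient of u^2 is 0.

0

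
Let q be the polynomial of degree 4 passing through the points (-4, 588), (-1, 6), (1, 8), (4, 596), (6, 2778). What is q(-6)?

2766

Using the Lagrange interpolation formula with nodes -4, -1, 1, 4, 6:
  L_0(x) = (x + 1)(x - 1)(x - 4)(x - 6) / 1200
  L_1(x) = (x + 4)(x - 1)(x - 4)(x - 6) / -210
  L_2(x) = (x + 4)(x + 1)(x - 4)(x - 6) / 150
  L_3(x) = (x + 4)(x + 1)(x - 1)(x - 6) / -240
  L_4(x) = (x + 4)(x + 1)(x - 1)(x - 4) / 700
Then q(x) = 588·L_0(x) + 6·L_1(x) + 8·L_2(x) + 596·L_3(x) + 2778·L_4(x).
Expanding and collecting terms gives q(x) = 2x^4 + 5x^2 + x.
Evaluating at x = -6: q(-6) = 2766.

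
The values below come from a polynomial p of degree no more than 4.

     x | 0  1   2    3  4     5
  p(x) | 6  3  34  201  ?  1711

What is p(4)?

678

The 5 known points determine the degree-4 polynomial uniquely.
Write p(x) = ax^4 + bx^3 + cx^2 + dx + e. Substituting each data point gives a linear system:
  e = 6
  a + b + c + d + e = 3
  16a + 8b + 4c + 2d + e = 34
  81a + 27b + 9c + 3d + e = 201
  625a + 125b + 25c + 5d + e = 1711
Solving the system yields a = 3, b = -1, c = -1, d = -4, e = 6.
So p(x) = 3x^4 - x^3 - x^2 - 4x + 6.
Then p(4) = 678.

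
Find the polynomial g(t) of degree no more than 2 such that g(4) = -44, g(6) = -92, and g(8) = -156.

g(t) = -2t^2 - 4t + 4

Using the Lagrange interpolation formula with nodes 4, 6, 8:
  L_0(t) = (t - 6)(t - 8) / 8
  L_1(t) = (t - 4)(t - 8) / -4
  L_2(t) = (t - 4)(t - 6) / 8
Then g(t) = -44·L_0(t) - 92·L_1(t) - 156·L_2(t).
Expanding and collecting terms gives g(t) = -2t^2 - 4t + 4.
Check: g(8) = -156. ✓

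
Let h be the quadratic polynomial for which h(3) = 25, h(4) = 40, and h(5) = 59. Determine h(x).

Write h(x) = ax^2 + bx + c. Substituting each data point gives a linear system:
  9a + 3b + c = 25
  16a + 4b + c = 40
  25a + 5b + c = 59
Solving the system yields a = 2, b = 1, c = 4.
So h(x) = 2x^2 + x + 4.
Check: h(4) = 40. ✓

h(x) = 2x^2 + x + 4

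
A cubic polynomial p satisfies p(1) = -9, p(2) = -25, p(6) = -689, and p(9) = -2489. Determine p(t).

Using the Lagrange interpolation formula with nodes 1, 2, 6, 9:
  L_0(t) = (t - 2)(t - 6)(t - 9) / -40
  L_1(t) = (t - 1)(t - 6)(t - 9) / 28
  L_2(t) = (t - 1)(t - 2)(t - 9) / -60
  L_3(t) = (t - 1)(t - 2)(t - 6) / 168
Then p(t) = -9·L_0(t) - 25·L_1(t) - 689·L_2(t) - 2489·L_3(t).
Expanding and collecting terms gives p(t) = -4t³ + 6t² - 6t - 5.
Check: p(1) = -9. ✓

p(t) = -4t^3 + 6t^2 - 6t - 5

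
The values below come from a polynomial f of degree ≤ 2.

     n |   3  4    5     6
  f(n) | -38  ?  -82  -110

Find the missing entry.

-58

On equispaced nodes a degree-2 polynomial has vanishing third forward difference, so
  - f(3) + 3·f(4) - 3·f(5) + f(6) = 0.
Substituting the known values and solving for f(4):
  3·f(4) = -174
  f(4) = -58.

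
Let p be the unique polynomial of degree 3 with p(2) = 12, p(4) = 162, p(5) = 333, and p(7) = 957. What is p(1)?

-3

Using the Lagrange interpolation formula with nodes 2, 4, 5, 7:
  L_0(u) = (u - 4)(u - 5)(u - 7) / -30
  L_1(u) = (u - 2)(u - 5)(u - 7) / 6
  L_2(u) = (u - 2)(u - 4)(u - 7) / -6
  L_3(u) = (u - 2)(u - 4)(u - 5) / 30
Then p(u) = 12·L_0(u) + 162·L_1(u) + 333·L_2(u) + 957·L_3(u).
Expanding and collecting terms gives p(u) = 3u³ - u² - 3u - 2.
Evaluating at u = 1: p(1) = -3.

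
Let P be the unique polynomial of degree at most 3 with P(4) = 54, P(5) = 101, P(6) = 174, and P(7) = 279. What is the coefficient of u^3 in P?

Write P(u) = au^3 + bu^2 + cu + d. Substituting each data point gives a linear system:
  64a + 16b + 4c + d = 54
  125a + 25b + 5c + d = 101
  216a + 36b + 6c + d = 174
  343a + 49b + 7c + d = 279
Solving the system yields a = 1, b = -2, c = 4, d = 6.
So P(u) = u^3 - 2u^2 + 4u + 6.
The leading coefficient is 1.

1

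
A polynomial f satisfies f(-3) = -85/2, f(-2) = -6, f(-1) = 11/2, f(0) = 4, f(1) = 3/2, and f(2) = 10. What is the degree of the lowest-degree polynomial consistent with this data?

3

Forward differences of the values at u = -3, -2, -1, 0, 1, 2:
  f  : -85/2  -6  11/2  4  3/2  10
  Δ  : 73/2  23/2  -3/2  -5/2  17/2
  Δ^2: -25  -13  -1  11
  Δ^3: 12  12  12
  Δ^4: 0  0
  Δ^5: 0
The third differences are constant (12) and nonzero, while all higher differences vanish, so the minimal degree is 3.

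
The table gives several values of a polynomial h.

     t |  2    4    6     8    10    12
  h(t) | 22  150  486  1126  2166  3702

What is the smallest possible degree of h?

3

Forward differences of the values at t = 2, 4, 6, 8, 10, 12:
  h  : 22  150  486  1126  2166  3702
  Δ  : 128  336  640  1040  1536
  Δ^2: 208  304  400  496
  Δ^3: 96  96  96
  Δ^4: 0  0
  Δ^5: 0
The third differences are constant (96) and nonzero, while all higher differences vanish, so the minimal degree is 3.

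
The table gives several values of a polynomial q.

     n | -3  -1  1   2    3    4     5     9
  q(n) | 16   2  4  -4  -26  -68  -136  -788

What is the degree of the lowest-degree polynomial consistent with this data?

3

Divided differences on the nodes -3, -1, 1, 2, 3, 4, 5, 9:
  order 0: 16  2  4  -4  -26  -68  -136  -788
  order 1: -7  1  -8  -22  -42  -68  -163
  order 2: 2  -3  -7  -10  -13  -19
  order 3: -1  -1  -1  -1  -1
  order 4: 0  0  0  0
  order 5: 0  0  0
  order 6: 0  0
  order 7: 0
The order-3 divided differences are all -1 (nonzero) and every higher order vanishes, so the data lies on a polynomial of degree exactly 3.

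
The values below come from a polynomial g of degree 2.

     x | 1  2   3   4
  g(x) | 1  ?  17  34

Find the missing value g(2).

6

On equispaced nodes a degree-2 polynomial has vanishing third forward difference, so
  - g(1) + 3·g(2) - 3·g(3) + g(4) = 0.
Substituting the known values and solving for g(2):
  3·g(2) = 18
  g(2) = 6.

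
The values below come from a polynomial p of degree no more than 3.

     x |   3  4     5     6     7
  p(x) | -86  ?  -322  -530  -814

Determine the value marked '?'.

-178

On equispaced nodes a degree-3 polynomial has vanishing fourth forward difference, so
  p(3) - 4·p(4) + 6·p(5) - 4·p(6) + p(7) = 0.
Substituting the known values and solving for p(4):
  -4·p(4) = 712
  p(4) = -178.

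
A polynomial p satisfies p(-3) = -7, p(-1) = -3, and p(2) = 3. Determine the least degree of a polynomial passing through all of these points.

1

Divided differences on the nodes -3, -1, 2:
  order 0: -7  -3  3
  order 1: 2  2
  order 2: 0
The order-1 divided differences are all 2 (nonzero) and every higher order vanishes, so the data lies on a polynomial of degree exactly 1.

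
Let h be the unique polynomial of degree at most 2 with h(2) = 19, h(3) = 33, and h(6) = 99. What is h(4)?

Using the Lagrange interpolation formula with nodes 2, 3, 6:
  L_0(x) = (x - 3)(x - 6) / 4
  L_1(x) = (x - 2)(x - 6) / -3
  L_2(x) = (x - 2)(x - 3) / 12
Then h(x) = 19·L_0(x) + 33·L_1(x) + 99·L_2(x).
Expanding and collecting terms gives h(x) = 2x^2 + 4x + 3.
Evaluating at x = 4: h(4) = 51.

51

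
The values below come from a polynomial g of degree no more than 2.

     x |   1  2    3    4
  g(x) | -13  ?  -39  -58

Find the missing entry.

On equispaced nodes a degree-2 polynomial has vanishing third forward difference, so
  - g(1) + 3·g(2) - 3·g(3) + g(4) = 0.
Substituting the known values and solving for g(2):
  3·g(2) = -72
  g(2) = -24.

-24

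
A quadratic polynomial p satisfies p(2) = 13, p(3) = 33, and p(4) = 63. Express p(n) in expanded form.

p(n) = 5n^2 - 5n + 3

Using the Lagrange interpolation formula with nodes 2, 3, 4:
  L_0(n) = (n - 3)(n - 4) / 2
  L_1(n) = (n - 2)(n - 4) / -1
  L_2(n) = (n - 2)(n - 3) / 2
Then p(n) = 13·L_0(n) + 33·L_1(n) + 63·L_2(n).
Expanding and collecting terms gives p(n) = 5n^2 - 5n + 3.
Check: p(3) = 33. ✓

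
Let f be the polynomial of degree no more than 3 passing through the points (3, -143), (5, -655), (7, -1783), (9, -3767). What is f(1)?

Write f(x) = ax^3 + bx^2 + cx + d. Substituting each data point gives a linear system:
  27a + 9b + 3c + d = -143
  125a + 25b + 5c + d = -655
  343a + 49b + 7c + d = -1783
  729a + 81b + 9c + d = -3767
Solving the system yields a = -5, b = -2, c = 5, d = -5.
So f(x) = -5x^3 - 2x^2 + 5x - 5.
Then f(1) = -7.

-7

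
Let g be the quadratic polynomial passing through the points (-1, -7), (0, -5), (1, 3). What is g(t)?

Write g(t) = at^2 + bt + c. Substituting each data point gives a linear system:
  a - b + c = -7
  c = -5
  a + b + c = 3
Solving the system yields a = 3, b = 5, c = -5.
So g(t) = 3t^2 + 5t - 5.
Check: g(0) = -5. ✓

g(t) = 3t^2 + 5t - 5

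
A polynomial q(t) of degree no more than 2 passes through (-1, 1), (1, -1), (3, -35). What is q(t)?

Write q(t) = at^2 + bt + c. Substituting each data point gives a linear system:
  a - b + c = 1
  a + b + c = -1
  9a + 3b + c = -35
Solving the system yields a = -4, b = -1, c = 4.
So q(t) = -4t^2 - t + 4.
Check: q(-1) = 1. ✓

q(t) = -4t^2 - t + 4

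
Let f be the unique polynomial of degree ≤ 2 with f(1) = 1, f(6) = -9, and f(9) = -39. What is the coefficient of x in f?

Write f(x) = ax^2 + bx + c. Substituting each data point gives a linear system:
  a + b + c = 1
  36a + 6b + c = -9
  81a + 9b + c = -39
Solving the system yields a = -1, b = 5, c = -3.
So f(x) = -x^2 + 5x - 3.
The coefficient of x is 5.

5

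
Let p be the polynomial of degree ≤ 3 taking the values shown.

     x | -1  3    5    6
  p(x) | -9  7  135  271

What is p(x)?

p(x) = 2x^3 - 4x^2 - 2x - 5

Write p(x) = ax^3 + bx^2 + cx + d. Substituting each data point gives a linear system:
  -a + b - c + d = -9
  27a + 9b + 3c + d = 7
  125a + 25b + 5c + d = 135
  216a + 36b + 6c + d = 271
Solving the system yields a = 2, b = -4, c = -2, d = -5.
So p(x) = 2x³ - 4x² - 2x - 5.
Check: p(5) = 135. ✓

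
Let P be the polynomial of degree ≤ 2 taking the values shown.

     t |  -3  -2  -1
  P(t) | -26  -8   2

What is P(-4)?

-52

Forward differences of the values at t = -3, -2, -1:
  P  : -26  -8  2
  Δ  : 18  10
  Δ^2: -8
The second differences are constant, confirming degree 2.
Interpolating (Newton forward form) and evaluating at t = -4 gives P(-4) = -52.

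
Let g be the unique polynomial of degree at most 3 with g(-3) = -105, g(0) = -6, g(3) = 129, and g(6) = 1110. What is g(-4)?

-270

Using the Lagrange interpolation formula with nodes -3, 0, 3, 6:
  L_0(s) = s(s - 3)(s - 6) / -162
  L_1(s) = (s + 3)(s - 3)(s - 6) / 54
  L_2(s) = (s + 3)s(s - 6) / -54
  L_3(s) = (s + 3)s(s - 3) / 162
Then g(s) = -105·L_0(s) - 6·L_1(s) + 129·L_2(s) + 1110·L_3(s).
Expanding and collecting terms gives g(s) = 5s^3 + 2s^2 - 6s - 6.
Evaluating at s = -4: g(-4) = -270.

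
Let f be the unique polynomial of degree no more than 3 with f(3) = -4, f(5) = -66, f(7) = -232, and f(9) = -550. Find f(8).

-369

Write f(s) = as^3 + bs^2 + cs + d. Substituting each data point gives a linear system:
  27a + 9b + 3c + d = -4
  125a + 25b + 5c + d = -66
  343a + 49b + 7c + d = -232
  729a + 81b + 9c + d = -550
Solving the system yields a = -1, b = 2, c = 2, d = -1.
So f(s) = -s³ + 2s² + 2s - 1.
Then f(8) = -369.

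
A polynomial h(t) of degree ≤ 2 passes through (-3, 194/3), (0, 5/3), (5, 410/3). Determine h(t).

h(t) = 6t^2 - 3t + 5/3

Using the Lagrange interpolation formula with nodes -3, 0, 5:
  L_0(t) = t(t - 5) / 24
  L_1(t) = (t + 3)(t - 5) / -15
  L_2(t) = (t + 3)t / 40
Then h(t) = 194/3·L_0(t) + 5/3·L_1(t) + 410/3·L_2(t).
Expanding and collecting terms gives h(t) = 6t^2 - 3t + 5/3.
Check: h(0) = 5/3. ✓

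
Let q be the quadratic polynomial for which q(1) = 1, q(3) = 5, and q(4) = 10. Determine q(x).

q(x) = x^2 - 2x + 2

Using the Lagrange interpolation formula with nodes 1, 3, 4:
  L_0(x) = (x - 3)(x - 4) / 6
  L_1(x) = (x - 1)(x - 4) / -2
  L_2(x) = (x - 1)(x - 3) / 3
Then q(x) = 1·L_0(x) + 5·L_1(x) + 10·L_2(x).
Expanding and collecting terms gives q(x) = x² - 2x + 2.
Check: q(1) = 1. ✓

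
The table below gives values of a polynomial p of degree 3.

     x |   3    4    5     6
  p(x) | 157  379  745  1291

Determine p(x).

p(x) = 6x^3 - 5

Write p(x) = ax^3 + bx^2 + cx + d. Substituting each data point gives a linear system:
  27a + 9b + 3c + d = 157
  64a + 16b + 4c + d = 379
  125a + 25b + 5c + d = 745
  216a + 36b + 6c + d = 1291
Solving the system yields a = 6, b = 0, c = 0, d = -5.
So p(x) = 6x^3 - 5.
Check: p(6) = 1291. ✓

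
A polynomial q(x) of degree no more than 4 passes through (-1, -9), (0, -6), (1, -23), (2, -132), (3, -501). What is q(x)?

Write q(x) = ax^4 + bx^3 + cx^2 + dx + e. Substituting each data point gives a linear system:
  a - b + c - d + e = -9
  e = -6
  a + b + c + d + e = -23
  16a + 8b + 4c + 2d + e = -132
  81a + 27b + 9c + 3d + e = -501
Solving the system yields a = -4, b = -4, c = -6, d = -3, e = -6.
So q(x) = -4x^4 - 4x^3 - 6x^2 - 3x - 6.
Check: q(-1) = -9. ✓

q(x) = -4x^4 - 4x^3 - 6x^2 - 3x - 6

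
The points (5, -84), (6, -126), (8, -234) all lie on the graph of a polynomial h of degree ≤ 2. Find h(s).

Write h(s) = as^2 + bs + c. Substituting each data point gives a linear system:
  25a + 5b + c = -84
  36a + 6b + c = -126
  64a + 8b + c = -234
Solving the system yields a = -4, b = 2, c = 6.
So h(s) = -4s² + 2s + 6.
Check: h(8) = -234. ✓

h(s) = -4s^2 + 2s + 6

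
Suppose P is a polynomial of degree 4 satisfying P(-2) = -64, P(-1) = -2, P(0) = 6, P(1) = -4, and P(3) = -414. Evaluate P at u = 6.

-5784

Write P(u) = au^4 + bu^3 + cu^2 + du + e. Substituting each data point gives a linear system:
  16a - 8b + 4c - 2d + e = -64
  a - b + c - d + e = -2
  e = 6
  a + b + c + d + e = -4
  81a + 27b + 9c + 3d + e = -414
Solving the system yields a = -4, b = -2, c = -5, d = 1, e = 6.
So P(u) = -4u^4 - 2u^3 - 5u^2 + u + 6.
Then P(6) = -5784.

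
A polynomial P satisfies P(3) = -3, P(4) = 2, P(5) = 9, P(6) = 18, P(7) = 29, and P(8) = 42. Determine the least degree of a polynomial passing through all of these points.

2

Forward differences of the values at u = 3, 4, 5, 6, 7, 8:
  P  : -3  2  9  18  29  42
  Δ  : 5  7  9  11  13
  Δ^2: 2  2  2  2
  Δ^3: 0  0  0
  Δ^4: 0  0
  Δ^5: 0
The second differences are constant (2) and nonzero, while all higher differences vanish, so the minimal degree is 2.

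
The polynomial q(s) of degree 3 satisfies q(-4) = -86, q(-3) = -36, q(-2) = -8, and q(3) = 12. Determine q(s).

Write q(s) = as^3 + bs^2 + cs + d. Substituting each data point gives a linear system:
  -64a + 16b - 4c + d = -86
  -27a + 9b - 3c + d = -36
  -8a + 4b - 2c + d = -8
  27a + 9b + 3c + d = 12
Solving the system yields a = 1, b = -2, c = -1, d = 6.
So q(s) = s³ - 2s² - s + 6.
Check: q(3) = 12. ✓

q(s) = s^3 - 2s^2 - s + 6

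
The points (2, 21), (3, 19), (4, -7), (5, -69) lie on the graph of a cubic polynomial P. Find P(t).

P(t) = -2t^3 + 6t^2 + 6t + 1

Write P(t) = at^3 + bt^2 + ct + d. Substituting each data point gives a linear system:
  8a + 4b + 2c + d = 21
  27a + 9b + 3c + d = 19
  64a + 16b + 4c + d = -7
  125a + 25b + 5c + d = -69
Solving the system yields a = -2, b = 6, c = 6, d = 1.
So P(t) = -2t^3 + 6t^2 + 6t + 1.
Check: P(5) = -69. ✓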